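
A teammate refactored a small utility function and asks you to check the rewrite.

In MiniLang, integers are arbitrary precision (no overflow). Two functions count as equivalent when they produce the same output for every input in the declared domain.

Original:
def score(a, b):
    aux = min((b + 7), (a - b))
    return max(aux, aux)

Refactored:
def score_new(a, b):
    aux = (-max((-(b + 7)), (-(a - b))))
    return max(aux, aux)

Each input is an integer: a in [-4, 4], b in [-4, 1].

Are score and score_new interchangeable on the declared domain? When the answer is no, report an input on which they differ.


Equivalent — the differences include min/max/abs usage differs, yet no declared input distinguishes the two.
As a probe, take a=3, b=-3: score runs aux = 4; return 4; score_new runs aux = 4; return 4; both end at 4.
Every one of the 54 inputs gives matching results.
verdict: equivalent


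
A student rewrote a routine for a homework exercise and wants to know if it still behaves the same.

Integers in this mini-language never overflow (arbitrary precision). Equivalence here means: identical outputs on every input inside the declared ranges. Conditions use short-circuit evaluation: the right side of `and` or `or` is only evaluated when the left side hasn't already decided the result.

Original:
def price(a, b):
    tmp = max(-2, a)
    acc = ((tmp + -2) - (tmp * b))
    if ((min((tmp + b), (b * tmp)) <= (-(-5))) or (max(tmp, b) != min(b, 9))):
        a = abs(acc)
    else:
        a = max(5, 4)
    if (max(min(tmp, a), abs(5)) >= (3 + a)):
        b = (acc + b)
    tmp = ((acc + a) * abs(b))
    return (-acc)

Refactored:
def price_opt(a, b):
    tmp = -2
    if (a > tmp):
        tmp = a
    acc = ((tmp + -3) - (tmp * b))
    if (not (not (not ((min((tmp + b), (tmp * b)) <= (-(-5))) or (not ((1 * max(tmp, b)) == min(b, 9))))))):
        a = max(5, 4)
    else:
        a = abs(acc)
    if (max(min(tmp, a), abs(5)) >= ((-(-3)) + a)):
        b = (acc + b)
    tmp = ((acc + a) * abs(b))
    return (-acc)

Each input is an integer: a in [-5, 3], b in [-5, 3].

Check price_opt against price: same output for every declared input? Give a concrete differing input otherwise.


Not equivalent: a=-5, b=-5 separates them (14 vs 15).
price: tmp becomes -2; next acc becomes -14; next ((min((tmp + b), (b * tmp)) <= (-(-5))) or (max(tmp, b) != min(b, 9))) evaluates to true; next a becomes 14; next (max(min(tmp, a), abs(5)) >= (3 + a)) evaluates to false; next tmp becomes 0; next final value 14
price_opt: tmp becomes -2; next (a > tmp) evaluates to false; next acc becomes -15; next (not (not (not ((min((tmp + b), (tmp * b)) <= (-(-5))) or (not ((1 * max(tmp, b)) == min(b, 9))))))) evaluates to false; next a becomes 15; next (max(min(tmp, a), abs(5)) >= ((-(-3)) + a)) evaluates to false; next tmp becomes 0; next final value 15
verdict: not equivalent; witness: a=-5, b=-5


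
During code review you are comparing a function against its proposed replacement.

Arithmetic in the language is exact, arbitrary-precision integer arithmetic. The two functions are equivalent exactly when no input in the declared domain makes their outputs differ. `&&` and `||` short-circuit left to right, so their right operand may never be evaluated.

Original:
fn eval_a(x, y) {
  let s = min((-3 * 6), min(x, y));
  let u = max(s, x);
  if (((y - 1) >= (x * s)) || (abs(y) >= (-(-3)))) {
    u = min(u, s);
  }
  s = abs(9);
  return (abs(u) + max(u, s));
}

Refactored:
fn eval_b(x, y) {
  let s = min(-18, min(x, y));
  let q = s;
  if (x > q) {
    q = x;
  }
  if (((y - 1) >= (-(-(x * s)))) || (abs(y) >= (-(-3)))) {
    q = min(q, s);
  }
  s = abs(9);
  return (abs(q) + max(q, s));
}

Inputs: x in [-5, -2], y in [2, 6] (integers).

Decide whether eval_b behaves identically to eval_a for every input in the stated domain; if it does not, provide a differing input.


This is a faithful refactor — min/max/abs usage differs, and local variable names differ, and statement counts differ, and comparison usage differs, and constant usage differs, and branching structure differs, and arithmetic usage differs, but the computed results match everywhere.
One worked example (x=-4, y=6) — eval_a: s := -18 | u := -4 | (((y - 1) >= (x * s)) || (abs(y) >= (-(-3)))): true | u := -18 | s := 9 | result 27; eval_b: s := -18 | q := -18 | (x > q): true | q := -4 | (((y - 1) >= (-(-(x * s)))) || (abs(y) >= (-(-3)))): true | q := -18 | s := 9 | result 27; agreement on 27.
Sweeping the whole domain (20 inputs) finds no disagreement.
verdict: equivalent


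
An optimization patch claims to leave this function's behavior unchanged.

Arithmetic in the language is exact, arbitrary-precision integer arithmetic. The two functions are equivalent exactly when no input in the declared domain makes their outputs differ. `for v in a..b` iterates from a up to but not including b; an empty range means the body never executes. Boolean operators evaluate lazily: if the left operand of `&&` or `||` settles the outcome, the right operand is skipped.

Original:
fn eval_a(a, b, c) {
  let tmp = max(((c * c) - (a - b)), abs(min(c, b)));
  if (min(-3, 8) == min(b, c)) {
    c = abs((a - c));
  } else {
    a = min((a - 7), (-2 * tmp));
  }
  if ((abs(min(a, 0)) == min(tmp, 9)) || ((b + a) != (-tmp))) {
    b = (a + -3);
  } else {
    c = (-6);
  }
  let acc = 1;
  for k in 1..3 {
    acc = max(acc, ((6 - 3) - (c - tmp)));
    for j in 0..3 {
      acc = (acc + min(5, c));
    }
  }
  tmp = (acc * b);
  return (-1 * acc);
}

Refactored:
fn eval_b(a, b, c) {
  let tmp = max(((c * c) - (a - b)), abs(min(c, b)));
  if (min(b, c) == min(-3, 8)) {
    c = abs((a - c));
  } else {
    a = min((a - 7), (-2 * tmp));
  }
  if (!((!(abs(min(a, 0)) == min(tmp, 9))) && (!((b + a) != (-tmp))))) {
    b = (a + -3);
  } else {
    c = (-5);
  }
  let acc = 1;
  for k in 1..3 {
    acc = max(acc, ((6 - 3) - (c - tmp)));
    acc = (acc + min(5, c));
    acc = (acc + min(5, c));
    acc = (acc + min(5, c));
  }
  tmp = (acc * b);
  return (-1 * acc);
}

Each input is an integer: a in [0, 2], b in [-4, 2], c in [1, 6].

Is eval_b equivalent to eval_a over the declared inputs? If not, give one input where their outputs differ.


Try a=0, b=-3, c=1.
eval_a: tmp = 3; (min(-3, 8) == min(b, c)) -> true; c = 1; ((abs(min(a, 0)) == min(tmp, 9)) || ((b + a) != (-tmp))) -> false; c = -6; acc = 1; [k=1]; acc = 12; [j=0]; acc = 6; [j=1]; acc = 0; [j=2]; acc = -6; [k=2]; acc = 12; [j=0]; acc = 6; [j=1]; acc = 0; [j=2]; acc = -6; tmp = 18; return 6
eval_b: tmp = 3; (min(b, c) == min(-3, 8)) -> true; c = 1; (!((!(abs(min(a, 0)) == min(tmp, 9))) && (!((b + a) != (-tmp))))) -> false; c = -5; acc = 1; [k=1]; acc = 11; acc = 6; acc = 1; acc = -4; [k=2]; acc = 11; acc = 6; acc = 1; acc = -4; tmp = 12; return 4
6 against 4: the behavior changed.
verdict: not equivalent; witness: a=0, b=-3, c=1


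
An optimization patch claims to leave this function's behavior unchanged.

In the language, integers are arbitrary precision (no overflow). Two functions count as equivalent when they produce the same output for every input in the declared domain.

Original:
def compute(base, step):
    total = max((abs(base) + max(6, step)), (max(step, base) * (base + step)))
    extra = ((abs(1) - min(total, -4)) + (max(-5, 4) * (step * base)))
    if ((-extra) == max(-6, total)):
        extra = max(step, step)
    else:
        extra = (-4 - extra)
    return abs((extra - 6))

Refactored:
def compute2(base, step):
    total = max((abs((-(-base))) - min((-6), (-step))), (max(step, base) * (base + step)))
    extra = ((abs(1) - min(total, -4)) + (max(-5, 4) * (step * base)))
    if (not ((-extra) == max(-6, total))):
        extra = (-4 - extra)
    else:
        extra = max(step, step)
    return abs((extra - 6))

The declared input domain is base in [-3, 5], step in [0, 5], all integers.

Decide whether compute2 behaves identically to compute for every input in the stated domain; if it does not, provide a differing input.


Behavior is preserved: although boolean connective usage differs, plus arithmetic usage differs, plus min/max/abs usage differs, the outputs never diverge.
Spot check at base=-2, step=3 — compute: total becomes 8; next extra becomes -19; next ((-extra) == max(-6, total)) evaluates to false; next extra becomes 15; next final value 9. compute2: total becomes 8; next extra becomes -19; next (not ((-extra) == max(-6, total))) evaluates to true; next extra becomes 15; next final value 9. Both give 9.
Across all 54 domain points the two functions coincide.
verdict: equivalent


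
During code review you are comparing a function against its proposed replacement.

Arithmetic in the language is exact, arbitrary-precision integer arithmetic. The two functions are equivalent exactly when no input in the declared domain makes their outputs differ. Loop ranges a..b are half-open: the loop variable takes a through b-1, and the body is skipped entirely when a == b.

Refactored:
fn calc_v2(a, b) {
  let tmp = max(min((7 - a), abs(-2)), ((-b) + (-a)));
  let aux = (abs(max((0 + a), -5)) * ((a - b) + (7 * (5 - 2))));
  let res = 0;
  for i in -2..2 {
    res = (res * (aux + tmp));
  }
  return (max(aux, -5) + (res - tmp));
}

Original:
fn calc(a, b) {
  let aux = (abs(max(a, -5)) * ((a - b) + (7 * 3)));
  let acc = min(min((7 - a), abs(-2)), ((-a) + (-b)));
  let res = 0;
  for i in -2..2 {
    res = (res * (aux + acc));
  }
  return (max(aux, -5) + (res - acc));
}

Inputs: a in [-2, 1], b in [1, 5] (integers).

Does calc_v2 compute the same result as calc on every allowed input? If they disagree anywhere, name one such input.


These are not equivalent — on a=-2, b=1 the outputs split (35 vs 34).
calc: aux becomes 36; next acc becomes 1; next res becomes 0; next at i=-2:; next res becomes 0; next at i=-1:; next res becomes 0; next at i=0:; next res becomes 0; next at i=1:; next res becomes 0; next final value 35
calc_v2: tmp becomes 2; next aux becomes 36; next res becomes 0; next at i=-2:; next res becomes 0; next at i=-1:; next res becomes 0; next at i=0:; next res becomes 0; next at i=1:; next res becomes 0; next final value 34
verdict: not equivalent; witness: a=-2, b=1


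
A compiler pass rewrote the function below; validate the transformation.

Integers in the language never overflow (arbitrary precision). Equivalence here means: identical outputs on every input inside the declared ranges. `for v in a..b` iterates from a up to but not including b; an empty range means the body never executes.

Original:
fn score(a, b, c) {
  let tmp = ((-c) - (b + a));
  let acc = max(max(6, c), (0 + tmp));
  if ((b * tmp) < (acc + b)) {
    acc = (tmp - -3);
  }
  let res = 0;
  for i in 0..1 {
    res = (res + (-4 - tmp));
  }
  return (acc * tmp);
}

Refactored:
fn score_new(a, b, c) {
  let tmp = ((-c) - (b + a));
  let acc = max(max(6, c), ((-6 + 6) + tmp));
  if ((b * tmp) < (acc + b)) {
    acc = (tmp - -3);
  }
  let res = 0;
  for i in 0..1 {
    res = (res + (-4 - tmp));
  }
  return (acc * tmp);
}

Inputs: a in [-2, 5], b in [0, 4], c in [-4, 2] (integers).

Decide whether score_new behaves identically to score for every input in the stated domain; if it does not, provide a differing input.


Equivalent — the differences include constant usage differs; also arithmetic usage differs, yet no declared input distinguishes the two.
Tracing a=1, b=3, c=2: score: tmp = -6; acc = 6; ((b * tmp) < (acc + b)) -> true; acc = -3; res = 0; [i=0]; res = 2; return 18 | score_new: tmp = -6; acc = 6; ((b * tmp) < (acc + b)) -> true; acc = -3; res = 0; [i=0]; res = 2; return 18 — matching result 18.
Across all 280 domain points the two functions coincide.
verdict: equivalent


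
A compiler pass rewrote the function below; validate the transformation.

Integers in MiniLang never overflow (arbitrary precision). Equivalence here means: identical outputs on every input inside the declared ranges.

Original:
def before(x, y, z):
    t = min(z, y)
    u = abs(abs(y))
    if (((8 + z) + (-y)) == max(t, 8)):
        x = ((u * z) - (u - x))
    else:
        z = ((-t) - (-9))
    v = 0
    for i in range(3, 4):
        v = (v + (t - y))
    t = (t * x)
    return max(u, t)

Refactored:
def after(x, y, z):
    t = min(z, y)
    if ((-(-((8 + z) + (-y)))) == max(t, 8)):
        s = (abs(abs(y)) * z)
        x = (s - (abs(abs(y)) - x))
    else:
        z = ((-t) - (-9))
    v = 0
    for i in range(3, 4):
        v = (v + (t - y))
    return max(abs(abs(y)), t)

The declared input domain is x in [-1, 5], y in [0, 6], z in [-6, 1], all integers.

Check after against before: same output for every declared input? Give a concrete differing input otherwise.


Consider the input x=-1, y=0, z=-6.
before: t=-6, then u=0, then (((8 + z) + (-y)) == max(t, 8)) is false, then z=15, then v=0, then (i=3), then v=-6, then t=6, then returns 6
after: t=-6, then ((-(-((8 + z) + (-y)))) == max(t, 8)) is false, then z=15, then v=0, then (i=3), then v=-6, then returns 0
6 vs 0 — the two versions disagree here.
verdict: not equivalent; witness: x=-1, y=0, z=-6


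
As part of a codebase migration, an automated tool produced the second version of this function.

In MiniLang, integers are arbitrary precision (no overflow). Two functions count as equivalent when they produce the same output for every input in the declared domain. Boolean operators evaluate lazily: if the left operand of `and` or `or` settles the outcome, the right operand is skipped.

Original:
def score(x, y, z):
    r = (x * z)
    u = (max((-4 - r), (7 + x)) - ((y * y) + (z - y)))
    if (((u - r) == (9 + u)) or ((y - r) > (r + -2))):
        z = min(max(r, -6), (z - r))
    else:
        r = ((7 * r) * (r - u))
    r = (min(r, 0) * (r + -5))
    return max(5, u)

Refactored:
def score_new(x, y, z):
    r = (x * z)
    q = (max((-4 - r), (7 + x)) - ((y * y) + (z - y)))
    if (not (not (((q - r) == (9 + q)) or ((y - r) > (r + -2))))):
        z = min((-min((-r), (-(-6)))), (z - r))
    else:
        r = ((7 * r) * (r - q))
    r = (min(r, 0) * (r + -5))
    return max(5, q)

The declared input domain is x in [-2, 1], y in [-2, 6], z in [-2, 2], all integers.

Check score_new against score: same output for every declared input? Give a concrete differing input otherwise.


Side by side, the visible changes include: local variable names differ, plus min/max/abs usage differs, plus boolean connective usage differs.
Tracing x=1, y=2, z=0: score: r=0, then u=6, then (((u - r) == (9 + u)) or ((y - r) > (r + -2))) is true, then z=0, then r=0, then returns 6 | score_new: r=0, then q=6, then (not (not (((q - r) == (9 + q)) or ((y - r) > (r + -2))))) is true, then z=0, then r=0, then returns 6 — matching result 6.
Checked all 180 inputs in the declared domain: the outputs agree on every one.
verdict: equivalent


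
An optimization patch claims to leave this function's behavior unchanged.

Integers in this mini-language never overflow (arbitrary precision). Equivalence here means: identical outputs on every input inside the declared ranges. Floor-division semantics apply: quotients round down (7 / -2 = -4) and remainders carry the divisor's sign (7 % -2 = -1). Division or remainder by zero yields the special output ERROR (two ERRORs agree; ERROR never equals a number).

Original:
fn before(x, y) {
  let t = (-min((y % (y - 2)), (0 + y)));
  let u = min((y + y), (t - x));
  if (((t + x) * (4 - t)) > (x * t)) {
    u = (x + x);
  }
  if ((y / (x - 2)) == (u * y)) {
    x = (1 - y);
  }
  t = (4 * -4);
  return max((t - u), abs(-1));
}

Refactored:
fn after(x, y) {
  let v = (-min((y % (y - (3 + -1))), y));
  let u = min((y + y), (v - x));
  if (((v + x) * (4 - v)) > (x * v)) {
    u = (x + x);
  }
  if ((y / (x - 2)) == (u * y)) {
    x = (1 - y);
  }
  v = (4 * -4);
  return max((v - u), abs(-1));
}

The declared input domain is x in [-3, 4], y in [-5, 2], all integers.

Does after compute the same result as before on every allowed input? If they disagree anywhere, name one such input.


Differences: constant usage differs; local variable names differ — yet all 64 inputs agree.
verdict: equivalent


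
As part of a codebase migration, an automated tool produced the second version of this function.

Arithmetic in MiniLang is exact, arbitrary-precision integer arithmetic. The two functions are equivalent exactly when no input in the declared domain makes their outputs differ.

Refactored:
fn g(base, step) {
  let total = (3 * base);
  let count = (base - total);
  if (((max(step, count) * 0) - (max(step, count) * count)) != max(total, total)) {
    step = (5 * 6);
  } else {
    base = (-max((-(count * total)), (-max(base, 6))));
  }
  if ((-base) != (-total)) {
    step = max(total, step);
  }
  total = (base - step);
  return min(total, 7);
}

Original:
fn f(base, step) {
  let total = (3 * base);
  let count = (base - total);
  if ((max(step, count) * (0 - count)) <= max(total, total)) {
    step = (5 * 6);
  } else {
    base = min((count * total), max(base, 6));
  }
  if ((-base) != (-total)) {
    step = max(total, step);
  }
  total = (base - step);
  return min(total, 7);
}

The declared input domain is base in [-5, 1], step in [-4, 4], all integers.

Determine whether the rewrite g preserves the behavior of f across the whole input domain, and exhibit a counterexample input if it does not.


There is a counterexample at base=0, step=-4: -30 on one side, 4 on the other.
f: total=0, then count=0, then ((max(step, count) * (0 - count)) <= max(total, total)) is true, then step=30, then ((-base) != (-total)) is false, then total=-30, then returns -30
g: total=0, then count=0, then (((max(step, count) * 0) - (max(step, count) * count)) != max(total, total)) is false, then base=0, then ((-base) != (-total)) is false, then total=4, then returns 4
verdict: not equivalent; witness: base=0, step=-4


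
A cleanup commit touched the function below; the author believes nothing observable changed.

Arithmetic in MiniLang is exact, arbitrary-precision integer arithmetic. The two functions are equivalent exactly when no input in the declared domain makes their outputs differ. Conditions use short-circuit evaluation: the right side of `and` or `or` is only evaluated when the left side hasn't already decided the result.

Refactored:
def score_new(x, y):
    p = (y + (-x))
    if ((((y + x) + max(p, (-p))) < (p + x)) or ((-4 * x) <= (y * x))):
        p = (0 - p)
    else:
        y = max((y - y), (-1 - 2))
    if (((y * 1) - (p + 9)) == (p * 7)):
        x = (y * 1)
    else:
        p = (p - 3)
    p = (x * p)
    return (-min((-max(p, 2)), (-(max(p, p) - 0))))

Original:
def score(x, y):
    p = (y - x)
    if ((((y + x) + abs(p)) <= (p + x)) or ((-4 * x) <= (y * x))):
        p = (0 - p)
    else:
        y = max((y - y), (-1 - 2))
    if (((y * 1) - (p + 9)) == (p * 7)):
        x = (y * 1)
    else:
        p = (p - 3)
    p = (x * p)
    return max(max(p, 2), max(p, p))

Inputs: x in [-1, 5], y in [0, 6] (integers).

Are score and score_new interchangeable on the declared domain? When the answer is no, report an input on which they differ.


Not equivalent: x=-1, y=0 separates them (4 vs 2).
score: p = 1; ((((y + x) + abs(p)) <= (p + x)) or ((-4 * x) <= (y * x))) -> true; p = -1; (((y * 1) - (p + 9)) == (p * 7)) -> false; p = -4; p = 4; return 4
score_new: p = 1; ((((y + x) + max(p, (-p))) < (p + x)) or ((-4 * x) <= (y * x))) -> false; y = 0; (((y * 1) - (p + 9)) == (p * 7)) -> false; p = -2; p = 2; return 2
verdict: not equivalent; witness: x=-1, y=0


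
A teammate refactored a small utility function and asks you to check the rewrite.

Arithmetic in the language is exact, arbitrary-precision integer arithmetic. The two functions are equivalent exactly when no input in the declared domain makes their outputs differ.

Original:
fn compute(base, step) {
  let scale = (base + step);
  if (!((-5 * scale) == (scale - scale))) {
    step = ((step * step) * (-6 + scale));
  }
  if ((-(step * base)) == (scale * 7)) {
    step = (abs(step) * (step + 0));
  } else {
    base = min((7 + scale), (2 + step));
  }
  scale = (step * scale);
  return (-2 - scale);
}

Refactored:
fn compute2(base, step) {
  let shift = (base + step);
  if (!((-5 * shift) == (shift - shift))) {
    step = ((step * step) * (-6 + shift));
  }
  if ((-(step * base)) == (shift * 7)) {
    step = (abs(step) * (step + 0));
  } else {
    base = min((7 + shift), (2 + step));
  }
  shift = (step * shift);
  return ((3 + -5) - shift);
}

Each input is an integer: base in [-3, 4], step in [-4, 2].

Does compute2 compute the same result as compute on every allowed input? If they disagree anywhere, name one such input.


Equivalent — the differences include arithmetic usage differs; also constant usage differs; also local variable names differ, yet no declared input distinguishes the two.
One worked example (base=-1, step=-4) — compute: scale=-5, then (!((-5 * scale) == (scale - scale))) is true, then step=-176, then ((-(step * base)) == (scale * 7)) is false, then base=-174, then scale=880, then returns -882; compute2: shift=-5, then (!((-5 * shift) == (shift - shift))) is true, then step=-176, then ((-(step * base)) == (shift * 7)) is false, then base=-174, then shift=880, then returns -882; agreement on -882.
Sweeping the whole domain (56 inputs) finds no disagreement.
verdict: equivalent


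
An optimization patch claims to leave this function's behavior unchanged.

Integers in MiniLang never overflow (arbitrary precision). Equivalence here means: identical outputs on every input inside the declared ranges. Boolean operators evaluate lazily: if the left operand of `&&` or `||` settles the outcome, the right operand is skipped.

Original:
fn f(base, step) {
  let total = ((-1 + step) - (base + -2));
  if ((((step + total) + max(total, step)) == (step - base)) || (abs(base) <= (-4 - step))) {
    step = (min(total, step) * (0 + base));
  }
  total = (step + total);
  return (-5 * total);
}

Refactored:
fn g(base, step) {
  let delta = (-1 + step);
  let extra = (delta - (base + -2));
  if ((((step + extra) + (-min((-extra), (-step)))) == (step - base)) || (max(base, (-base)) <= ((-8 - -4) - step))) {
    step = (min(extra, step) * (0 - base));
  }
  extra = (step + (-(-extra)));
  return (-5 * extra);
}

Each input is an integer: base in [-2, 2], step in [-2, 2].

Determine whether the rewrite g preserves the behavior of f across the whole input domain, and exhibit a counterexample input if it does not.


Try base=-2, step=-2.
f: total=1, then ((((step + total) + max(total, step)) == (step - base)) || (abs(base) <= (-4 - step))) is true, then step=4, then total=5, then returns -25
g: delta=-3, then extra=1, then ((((step + extra) + (-min((-extra), (-step)))) == (step - base)) || (max(base, (-base)) <= ((-8 - -4) - step))) is true, then step=-4, then extra=-3, then returns 15
-25 != 15, so the rewrite changes behavior.
verdict: not equivalent; witness: base=-2, step=-2


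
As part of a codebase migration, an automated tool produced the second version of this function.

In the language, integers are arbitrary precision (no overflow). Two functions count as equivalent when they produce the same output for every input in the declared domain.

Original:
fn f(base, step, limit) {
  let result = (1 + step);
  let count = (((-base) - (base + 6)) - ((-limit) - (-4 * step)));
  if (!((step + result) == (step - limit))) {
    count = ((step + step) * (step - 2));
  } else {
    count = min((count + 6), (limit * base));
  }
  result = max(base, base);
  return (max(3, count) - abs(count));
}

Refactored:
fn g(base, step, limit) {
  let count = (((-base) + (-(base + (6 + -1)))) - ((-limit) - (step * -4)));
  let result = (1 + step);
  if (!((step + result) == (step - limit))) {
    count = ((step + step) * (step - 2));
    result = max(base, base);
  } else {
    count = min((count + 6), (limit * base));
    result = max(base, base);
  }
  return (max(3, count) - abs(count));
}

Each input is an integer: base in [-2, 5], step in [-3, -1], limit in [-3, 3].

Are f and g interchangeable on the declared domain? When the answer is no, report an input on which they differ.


Input base=3, step=-1, limit=0: 1 from f versus 2 from g.
verdict: not equivalent; witness: base=3, step=-1, limit=0


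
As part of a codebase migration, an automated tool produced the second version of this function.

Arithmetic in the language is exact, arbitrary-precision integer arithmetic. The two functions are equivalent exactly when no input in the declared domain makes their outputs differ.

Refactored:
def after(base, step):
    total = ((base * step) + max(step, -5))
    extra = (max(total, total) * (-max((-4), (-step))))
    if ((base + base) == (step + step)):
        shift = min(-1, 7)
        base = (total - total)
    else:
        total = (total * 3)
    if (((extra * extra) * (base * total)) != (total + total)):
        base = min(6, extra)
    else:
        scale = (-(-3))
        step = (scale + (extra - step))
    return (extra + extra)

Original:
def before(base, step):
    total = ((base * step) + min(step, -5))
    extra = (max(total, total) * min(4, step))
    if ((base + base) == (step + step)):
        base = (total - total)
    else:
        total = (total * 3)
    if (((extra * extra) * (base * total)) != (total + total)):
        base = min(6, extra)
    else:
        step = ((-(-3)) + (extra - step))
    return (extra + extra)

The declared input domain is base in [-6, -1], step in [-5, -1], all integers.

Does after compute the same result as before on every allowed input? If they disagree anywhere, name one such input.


On input base=-6, step=-4, before returns -152 while after returns -160.
verdict: not equivalent; witness: base=-6, step=-4


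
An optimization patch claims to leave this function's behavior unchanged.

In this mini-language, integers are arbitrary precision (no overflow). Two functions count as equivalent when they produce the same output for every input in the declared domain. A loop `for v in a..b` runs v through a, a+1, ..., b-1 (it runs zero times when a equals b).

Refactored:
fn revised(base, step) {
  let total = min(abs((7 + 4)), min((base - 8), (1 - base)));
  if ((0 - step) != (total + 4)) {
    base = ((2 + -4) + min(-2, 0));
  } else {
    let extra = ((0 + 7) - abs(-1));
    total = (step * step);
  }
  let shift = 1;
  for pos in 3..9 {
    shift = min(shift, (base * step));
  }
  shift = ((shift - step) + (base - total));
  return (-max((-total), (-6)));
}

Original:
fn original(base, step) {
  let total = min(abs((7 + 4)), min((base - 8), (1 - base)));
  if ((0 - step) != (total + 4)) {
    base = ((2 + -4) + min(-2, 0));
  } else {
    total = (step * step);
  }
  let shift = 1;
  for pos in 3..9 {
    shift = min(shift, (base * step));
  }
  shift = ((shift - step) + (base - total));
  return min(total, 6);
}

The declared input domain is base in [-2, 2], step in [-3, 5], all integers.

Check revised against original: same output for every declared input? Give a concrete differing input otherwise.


The two versions differ — the changes include statement counts differ; also local variable names differ; also arithmetic usage differs; also constant usage differs; also min/max/abs usage differs.
As a probe, take base=-2, step=5: original runs total becomes -10; next ((0 - step) != (total + 4)) evaluates to true; next base becomes -4; next shift becomes 1; next at pos=3:; next shift becomes -20; next at pos=4:; next shift becomes -20; next at pos=5:; next shift becomes -20; next at pos=6:; next shift becomes -20; next at pos=7:; next shift becomes -20; next at pos=8:; next shift becomes -20; next shift becomes -19; next final value -10; revised runs total becomes -10; next ((0 - step) != (total + 4)) evaluates to true; next base becomes -4; next shift becomes 1; next at pos=3:; next shift becomes -20; next at pos=4:; next shift becomes -20; next at pos=5:; next shift becomes -20; next at pos=6:; next shift becomes -20; next at pos=7:; next shift becomes -20; next at pos=8:; next shift becomes -20; next shift becomes -19; next final value -10; both end at -10.
An exhaustive pass over the 45 declared inputs shows identical outputs.
verdict: equivalent


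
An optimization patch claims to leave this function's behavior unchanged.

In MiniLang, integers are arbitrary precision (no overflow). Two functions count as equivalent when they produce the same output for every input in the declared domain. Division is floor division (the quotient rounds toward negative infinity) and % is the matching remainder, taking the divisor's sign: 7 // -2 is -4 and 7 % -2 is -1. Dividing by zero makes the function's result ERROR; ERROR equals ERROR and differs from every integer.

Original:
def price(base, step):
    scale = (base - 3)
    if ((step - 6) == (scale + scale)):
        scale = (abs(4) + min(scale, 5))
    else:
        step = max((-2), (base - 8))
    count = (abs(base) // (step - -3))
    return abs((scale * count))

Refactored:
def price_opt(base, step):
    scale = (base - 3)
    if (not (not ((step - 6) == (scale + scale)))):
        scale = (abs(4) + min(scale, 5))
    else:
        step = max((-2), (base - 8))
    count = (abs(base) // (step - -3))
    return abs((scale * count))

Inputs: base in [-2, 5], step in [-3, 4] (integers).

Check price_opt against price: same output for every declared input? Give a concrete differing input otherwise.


Although boolean connective usage differs, 64/64 inputs agree.
verdict: equivalent


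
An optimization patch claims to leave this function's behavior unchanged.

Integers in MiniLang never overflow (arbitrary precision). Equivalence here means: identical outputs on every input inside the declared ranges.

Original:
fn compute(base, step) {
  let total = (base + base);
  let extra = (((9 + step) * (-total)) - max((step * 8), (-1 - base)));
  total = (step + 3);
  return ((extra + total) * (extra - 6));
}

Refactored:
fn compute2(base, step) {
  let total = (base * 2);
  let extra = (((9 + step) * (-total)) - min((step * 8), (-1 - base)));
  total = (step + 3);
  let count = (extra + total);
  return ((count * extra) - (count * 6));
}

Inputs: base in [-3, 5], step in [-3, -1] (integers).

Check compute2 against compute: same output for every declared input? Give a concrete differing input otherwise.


Evaluate both at base=-3, step=-3.
compute: total := -6 | extra := 34 | total := 0 | result 952
compute2: total := -6 | extra := 60 | total := 0 | count := 60 | result 3240
952 vs 3240 — the two versions disagree here.
verdict: not equivalent; witness: base=-3, step=-3


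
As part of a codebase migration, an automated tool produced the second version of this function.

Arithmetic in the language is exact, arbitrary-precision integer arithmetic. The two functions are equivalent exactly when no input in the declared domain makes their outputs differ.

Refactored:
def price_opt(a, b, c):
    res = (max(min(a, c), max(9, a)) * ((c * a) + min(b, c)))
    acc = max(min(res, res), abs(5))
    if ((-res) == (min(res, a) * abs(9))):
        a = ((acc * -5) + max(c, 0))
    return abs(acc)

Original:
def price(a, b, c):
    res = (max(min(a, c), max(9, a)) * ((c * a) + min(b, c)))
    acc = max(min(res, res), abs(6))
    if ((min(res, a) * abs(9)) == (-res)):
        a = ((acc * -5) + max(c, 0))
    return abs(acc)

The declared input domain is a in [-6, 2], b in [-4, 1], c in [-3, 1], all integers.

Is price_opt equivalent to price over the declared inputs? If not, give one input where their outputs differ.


There is a counterexample at a=-6, b=-4, c=0: 6 on one side, 5 on the other.
price: res = -36; acc = 6; ((min(res, a) * abs(9)) == (-res)) -> false; return 6
price_opt: res = -36; acc = 5; ((-res) == (min(res, a) * abs(9))) -> false; return 5
verdict: not equivalent; witness: a=-6, b=-4, c=0


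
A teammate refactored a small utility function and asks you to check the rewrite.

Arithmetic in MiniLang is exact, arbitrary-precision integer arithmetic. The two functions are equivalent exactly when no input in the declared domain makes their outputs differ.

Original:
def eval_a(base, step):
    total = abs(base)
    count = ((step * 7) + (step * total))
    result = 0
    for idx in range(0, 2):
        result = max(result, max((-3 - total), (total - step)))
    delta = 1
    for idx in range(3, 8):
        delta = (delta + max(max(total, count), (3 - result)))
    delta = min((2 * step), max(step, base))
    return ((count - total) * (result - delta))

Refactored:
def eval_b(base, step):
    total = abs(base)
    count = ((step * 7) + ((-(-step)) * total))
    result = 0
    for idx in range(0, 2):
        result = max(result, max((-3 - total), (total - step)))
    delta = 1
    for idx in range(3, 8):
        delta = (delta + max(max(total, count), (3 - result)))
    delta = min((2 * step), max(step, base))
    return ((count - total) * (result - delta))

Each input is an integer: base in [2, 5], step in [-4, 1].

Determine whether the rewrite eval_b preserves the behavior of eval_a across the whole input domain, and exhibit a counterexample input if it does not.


Equivalent — the differences include same computation, different form, yet no declared input distinguishes the two.
Spot check at base=5, step=-3 — eval_a: total := 5 | count := -36 | result := 0 | iter idx=0: | result := 8 | iter idx=1: | result := 8 | delta := 1 | iter idx=3: | delta := 6 | iter idx=4: | delta := 11 | iter idx=5: | delta := 16 | iter idx=6: | delta := 21 | iter idx=7: | delta := 26 | delta := -6 | result -574. eval_b: total := 5 | count := -36 | result := 0 | iter idx=0: | result := 8 | iter idx=1: | result := 8 | delta := 1 | iter idx=3: | delta := 6 | iter idx=4: | delta := 11 | iter idx=5: | delta := 16 | iter idx=6: | delta := 21 | iter idx=7: | delta := 26 | delta := -6 | result -574. Both give -574.
Sweeping the whole domain (24 inputs) finds no disagreement.
verdict: equivalent


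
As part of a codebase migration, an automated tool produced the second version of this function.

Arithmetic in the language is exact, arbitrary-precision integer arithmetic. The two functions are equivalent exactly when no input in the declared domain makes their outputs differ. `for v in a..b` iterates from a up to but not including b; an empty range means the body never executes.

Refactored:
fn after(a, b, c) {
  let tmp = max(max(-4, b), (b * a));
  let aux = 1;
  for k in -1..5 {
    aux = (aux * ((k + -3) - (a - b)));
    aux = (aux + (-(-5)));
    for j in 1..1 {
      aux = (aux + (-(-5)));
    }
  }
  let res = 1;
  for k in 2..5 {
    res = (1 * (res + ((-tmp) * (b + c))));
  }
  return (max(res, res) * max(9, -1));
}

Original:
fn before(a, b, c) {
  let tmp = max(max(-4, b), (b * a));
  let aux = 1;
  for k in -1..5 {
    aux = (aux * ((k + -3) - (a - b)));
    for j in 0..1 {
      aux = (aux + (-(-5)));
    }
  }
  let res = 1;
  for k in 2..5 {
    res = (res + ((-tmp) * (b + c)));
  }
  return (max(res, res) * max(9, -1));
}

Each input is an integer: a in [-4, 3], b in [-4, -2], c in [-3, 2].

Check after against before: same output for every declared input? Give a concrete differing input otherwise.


Behavior is preserved: although arithmetic usage differs, and loop structure differs, and constant usage differs, and statement counts differ, the outputs never diverge.
Tracing a=-4, b=-3, c=1: before: tmp = 12; aux = 1; [k=-1]; aux = -3; [j=0]; aux = 2; [k=0]; aux = -4; [j=0]; aux = 1; [k=1]; aux = -1; [j=0]; aux = 4; [k=2]; aux = 0; [j=0]; aux = 5; [k=3]; aux = 5; [j=0]; aux = 10; [k=4]; aux = 20; [j=0]; aux = 25; res = 1; [k=2]; res = 25; [k=3]; res = 49; [k=4]; res = 73; return 657 | after: tmp = 12; aux = 1; [k=-1]; aux = -3; aux = 2; the j loop: no iterations; [k=0]; aux = -4; aux = 1; the j loop: no iterations; [k=1]; aux = -1; aux = 4; the j loop: no iterations; [k=2]; aux = 0; aux = 5; the j loop: no iterations; [k=3]; aux = 5; aux = 10; the j loop: no iterations; [k=4]; aux = 20; aux = 25; the j loop: no iterations; res = 1; [k=2]; res = 25; [k=3]; res = 49; [k=4]; res = 73; return 657 — matching result 657.
Checked all 144 inputs in the declared domain: the outputs agree on every one.
verdict: equivalent


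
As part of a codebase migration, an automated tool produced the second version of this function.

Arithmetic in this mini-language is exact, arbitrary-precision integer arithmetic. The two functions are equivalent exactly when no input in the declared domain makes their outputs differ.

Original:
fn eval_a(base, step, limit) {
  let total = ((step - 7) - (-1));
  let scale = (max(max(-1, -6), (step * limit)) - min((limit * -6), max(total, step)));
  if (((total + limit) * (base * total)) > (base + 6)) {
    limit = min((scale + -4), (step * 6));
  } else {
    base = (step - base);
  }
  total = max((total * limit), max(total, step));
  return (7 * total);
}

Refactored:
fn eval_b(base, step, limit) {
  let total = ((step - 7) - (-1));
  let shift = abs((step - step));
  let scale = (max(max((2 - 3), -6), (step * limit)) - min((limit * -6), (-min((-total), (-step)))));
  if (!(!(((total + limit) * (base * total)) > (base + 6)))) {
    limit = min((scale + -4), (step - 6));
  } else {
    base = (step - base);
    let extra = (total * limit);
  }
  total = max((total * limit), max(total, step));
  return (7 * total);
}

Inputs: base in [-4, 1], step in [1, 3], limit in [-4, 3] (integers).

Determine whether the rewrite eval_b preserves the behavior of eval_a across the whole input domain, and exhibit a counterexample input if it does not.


Input base=1, step=1, limit=0: 140 from eval_a versus 175 from eval_b.
verdict: not equivalent; witness: base=1, step=1, limit=0


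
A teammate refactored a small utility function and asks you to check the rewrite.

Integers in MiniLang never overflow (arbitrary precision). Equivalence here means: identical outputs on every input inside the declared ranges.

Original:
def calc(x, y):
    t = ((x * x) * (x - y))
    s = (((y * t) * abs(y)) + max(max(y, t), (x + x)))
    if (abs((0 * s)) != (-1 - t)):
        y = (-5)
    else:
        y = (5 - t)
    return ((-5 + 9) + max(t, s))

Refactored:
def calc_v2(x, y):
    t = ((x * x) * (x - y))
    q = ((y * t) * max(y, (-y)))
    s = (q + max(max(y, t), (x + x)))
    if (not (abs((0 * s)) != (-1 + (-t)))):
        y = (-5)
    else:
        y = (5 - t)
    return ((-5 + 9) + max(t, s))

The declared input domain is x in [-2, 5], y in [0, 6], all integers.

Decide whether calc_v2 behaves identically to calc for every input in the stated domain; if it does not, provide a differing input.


Equivalent. Whatever the rewrite altered, no input in the stated domain can expose a difference.
An exhaustive pass over the 56 declared inputs shows identical outputs.
One worked example (x=2, y=3) — calc: t = -4; s = -32; (abs((0 * s)) != (-1 - t)) -> true; y = -5; return 0; calc_v2: t = -4; q = -36; s = -32; (not (abs((0 * s)) != (-1 + (-t)))) -> false; y = 9; return 0; agreement on 0.
verdict: equivalent


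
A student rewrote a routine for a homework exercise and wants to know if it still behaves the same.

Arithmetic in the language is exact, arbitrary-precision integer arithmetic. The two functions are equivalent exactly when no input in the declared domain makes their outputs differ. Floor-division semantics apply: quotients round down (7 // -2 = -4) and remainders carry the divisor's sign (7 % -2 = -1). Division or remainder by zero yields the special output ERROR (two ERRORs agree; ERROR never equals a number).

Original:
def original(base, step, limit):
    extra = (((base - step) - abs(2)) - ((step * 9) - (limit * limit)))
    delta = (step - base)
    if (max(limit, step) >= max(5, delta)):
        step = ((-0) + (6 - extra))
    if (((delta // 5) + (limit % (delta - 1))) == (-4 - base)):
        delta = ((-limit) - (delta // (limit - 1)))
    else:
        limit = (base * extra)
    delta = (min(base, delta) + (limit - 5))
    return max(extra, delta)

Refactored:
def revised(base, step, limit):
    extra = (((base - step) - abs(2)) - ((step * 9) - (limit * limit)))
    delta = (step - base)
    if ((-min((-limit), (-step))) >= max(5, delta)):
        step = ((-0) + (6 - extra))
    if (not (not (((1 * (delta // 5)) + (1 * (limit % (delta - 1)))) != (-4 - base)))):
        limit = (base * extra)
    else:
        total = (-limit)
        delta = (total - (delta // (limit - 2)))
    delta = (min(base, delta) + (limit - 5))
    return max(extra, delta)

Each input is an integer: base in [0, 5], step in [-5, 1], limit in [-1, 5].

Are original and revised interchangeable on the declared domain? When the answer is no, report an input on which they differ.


The rewrite breaks on base=0, step=-4, limit=2, where the results are 42 and ERROR.
original: extra := 42 | delta := -4 | (max(limit, step) >= max(5, delta)): false | (((delta // 5) + (limit % (delta - 1))) == (-4 - base)): true | delta := 2 | delta := -3 | result 42
revised: extra := 42 | delta := -4 | ((-min((-limit), (-step))) >= max(5, delta)): false | (not (not (((1 * (delta // 5)) + (1 * (limit % (delta - 1)))) != (-4 - base)))): false | total := -2 | divide-by-zero, output ERROR
verdict: not equivalent; witness: base=0, step=-4, limit=2
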